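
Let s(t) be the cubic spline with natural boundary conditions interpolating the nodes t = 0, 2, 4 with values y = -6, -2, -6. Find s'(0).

3

With M_i denoting the second derivative at x_i, h_i = 2, 2, and Δ_i = (y_(i+1) − y_i)/h_i = 2, -2:
  2·M_0 + 8·M_1 + 2·M_2 = 6(Δ_1 - Δ_0) = -24
Natural end conditions: M_0 = M_2 = 0.
Hence M_0 = 0, M_1 = -3, M_2 = 0.
On [0, 2], s'(t) = b_0 + 2c_0·t + 3d_0·t² with b_0 = Δ_0 - h_0(2M_0 + M_1)/6 = 3, c_0 = M_0/2 = 0, d_0 = (M_1 - M_0)/(6h_0) = -1/4. So s'(0) = 3.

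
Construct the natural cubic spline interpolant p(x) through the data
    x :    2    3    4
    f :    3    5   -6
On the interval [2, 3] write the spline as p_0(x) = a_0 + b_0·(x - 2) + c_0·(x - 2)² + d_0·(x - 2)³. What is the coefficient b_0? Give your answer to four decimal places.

Let m_i = p''(x_i). Step sizes h_i = 1, 1; slopes of the chords Δ_i = (y_(i+1) - y_i)/h_i = 2, -11.
  1·m_0 + 4·m_1 + 1·m_2 = 6(Δ_1 - Δ_0) = -78
Natural end conditions: m_0 = m_2 = 0.
Solving the tridiagonal system: m_0 = 0, m_1 = -39/2, m_2 = 0.
On [2, 3], with p_0(x) = a_0 + b_0·(x - 2) + c_0·(x - 2)² + d_0·(x - 2)³: c_0 = m_0/2 = 0, d_0 = (m_1 - m_0)/(6h_0) = -13/4, b_0 = Δ_0 - h_0(2m_0 + m_1)/6 = 21/4.

5.2500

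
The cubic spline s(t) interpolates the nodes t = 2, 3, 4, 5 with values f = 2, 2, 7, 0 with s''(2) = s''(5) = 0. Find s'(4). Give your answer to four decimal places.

Let σ_i = s''(x_i). Step sizes h_i = 1, 1, 1; slopes of the chords Δ_i = (y_(i+1) - y_i)/h_i = 0, 5, -7.
  1·σ_0 + 4·σ_1 + 1·σ_2 = 6(Δ_1 - Δ_0) = 30
  1·σ_1 + 4·σ_2 + 1·σ_3 = 6(Δ_2 - Δ_1) = -72
Natural end conditions: σ_0 = σ_3 = 0.
Solving: σ_0 = 0, σ_1 = 64/5, σ_2 = -106/5, σ_3 = 0.
On [4, 5], s'(t) = b_2 + 2c_2·(t - 4) + 3d_2·(t - 4)² with b_2 = Δ_2 - h_2(2σ_2 + σ_3)/6 = 1/15, c_2 = σ_2/2 = -53/5, d_2 = (σ_3 - σ_2)/(6h_2) = 53/15. So s'(4) = 1/15.

0.0667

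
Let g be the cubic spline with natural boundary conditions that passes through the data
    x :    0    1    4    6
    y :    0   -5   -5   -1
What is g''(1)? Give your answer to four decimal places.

Let M_i = g''(x_i). Step sizes h_i = 1, 3, 2; slopes of the chords Δ_i = (y_(i+1) - y_i)/h_i = -5, 0, 2.
  1·M_0 + 8·M_1 + 3·M_2 = 6(Δ_1 - Δ_0) = 30
  3·M_1 + 10·M_2 + 2·M_3 = 6(Δ_2 - Δ_1) = 12
Natural end conditions: M_0 = M_3 = 0.
Solving the tridiagonal system: M_0 = 0, M_1 = 264/71, M_2 = 6/71, M_3 = 0.

3.7183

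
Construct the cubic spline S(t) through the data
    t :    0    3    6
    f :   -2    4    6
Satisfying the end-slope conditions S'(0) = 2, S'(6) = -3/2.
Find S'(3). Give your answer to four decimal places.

Write σ_i for S''(x_i). With h_i = 3, 3 and divided differences Δ_i = 2, 2/3, the continuity of S' gives the tridiagonal system
  3·σ_0 + 12·σ_1 + 3·σ_2 = 6(Δ_1 - Δ_0) = -8
Clamped end conditions give two more equations: 2h_0·σ_0 + h_0·σ_1 = 6(Δ_0 - S'(0)) = 0 and h_1·σ_1 + 2h_1·σ_2 = 6(S'(6) - Δ_1) = -13.
Solving: σ_0 = 1/12, σ_1 = -1/6, σ_2 = -25/12.
On [3, 6], S'(t) = b_1 + 2c_1·(t - 3) + 3d_1·(t - 3)² with b_1 = Δ_1 - h_1(2σ_1 + σ_2)/6 = 15/8, c_1 = σ_1/2 = -1/12, d_1 = (σ_2 - σ_1)/(6h_1) = -23/216. So S'(3) = 15/8.

1.8750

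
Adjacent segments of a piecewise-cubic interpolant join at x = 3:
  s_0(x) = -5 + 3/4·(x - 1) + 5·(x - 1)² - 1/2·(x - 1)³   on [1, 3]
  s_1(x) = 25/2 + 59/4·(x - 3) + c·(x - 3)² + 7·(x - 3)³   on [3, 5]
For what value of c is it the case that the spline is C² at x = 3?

s_0''(x) = 10 - 3·(x - 1), so s_0''(3) = 4. On the right, s_1''(3) = 2c, so c = 2.

2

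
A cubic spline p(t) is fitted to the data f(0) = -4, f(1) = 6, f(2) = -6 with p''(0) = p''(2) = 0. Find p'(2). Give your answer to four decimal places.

With M_i denoting the second derivative at x_i, h_i = 1, 1, and Δ_i = (y_(i+1) − y_i)/h_i = 10, -12:
  1·M_0 + 4·M_1 + 1·M_2 = 6(Δ_1 - Δ_0) = -132
Natural end conditions: M_0 = M_2 = 0.
Forward elimination and back-substitution give M_0 = 0, M_1 = -33, M_2 = 0.
On [1, 2], p'(t) = b_1 + 2c_1·(t - 1) + 3d_1·(t - 1)² with b_1 = Δ_1 - h_1(2M_1 + M_2)/6 = -1, c_1 = M_1/2 = -33/2, d_1 = (M_2 - M_1)/(6h_1) = 11/2. So p'(2) = -35/2.

-17.5000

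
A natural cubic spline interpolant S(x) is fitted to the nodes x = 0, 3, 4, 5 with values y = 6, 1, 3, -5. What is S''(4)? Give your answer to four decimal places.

-16.1935

Let M_i = S''(x_i). Step sizes h_i = 3, 1, 1; slopes of the chords Δ_i = (y_(i+1) - y_i)/h_i = -5/3, 2, -8.
  3·M_0 + 8·M_1 + 1·M_2 = 6(Δ_1 - Δ_0) = 22
  1·M_1 + 4·M_2 + 1·M_3 = 6(Δ_2 - Δ_1) = -60
Natural end conditions: M_0 = M_3 = 0.
Hence M_0 = 0, M_1 = 148/31, M_2 = -502/31, M_3 = 0.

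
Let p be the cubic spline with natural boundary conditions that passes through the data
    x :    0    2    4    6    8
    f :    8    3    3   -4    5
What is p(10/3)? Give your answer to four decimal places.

Put M_i = p'' at the i-th knot. Here h = (2, 2, 2, 2) and Δ = (-5/2, 0, -7/2, 9/2), so the interior equations h_(i-1)·M_(i-1) + 2(h_(i-1)+h_i)·M_i + h_i·M_(i+1) = 6(Δ_i − Δ_(i-1)) read
  2·M_0 + 8·M_1 + 2·M_2 = 6(Δ_1 - Δ_0) = 15
  2·M_1 + 8·M_2 + 2·M_3 = 6(Δ_2 - Δ_1) = -21
  2·M_2 + 8·M_3 + 2·M_4 = 6(Δ_3 - Δ_2) = 48
Natural end conditions: M_0 = M_4 = 0.
Hence M_0 = 0, M_1 = 51/16, M_2 = -21/4, M_3 = 117/16, M_4 = 0.
On [2, 4], p(x) = 3 - 3/8·(x - 2) + 51/32·(x - 2)² - 45/64·(x - 2)³.
With (x - 2) = 4/3: p(10/3) = 11/3.

3.6667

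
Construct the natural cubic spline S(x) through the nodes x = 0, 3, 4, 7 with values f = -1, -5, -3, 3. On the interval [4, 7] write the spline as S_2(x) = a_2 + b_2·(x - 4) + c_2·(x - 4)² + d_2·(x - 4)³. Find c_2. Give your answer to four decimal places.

-0.1587

Put m_i = S'' at the i-th knot. Here h = (3, 1, 3) and Δ = (-4/3, 2, 2), so the interior equations h_(i-1)·m_(i-1) + 2(h_(i-1)+h_i)·m_i + h_i·m_(i+1) = 6(Δ_i − Δ_(i-1)) read
  3·m_0 + 8·m_1 + 1·m_2 = 6(Δ_1 - Δ_0) = 20
  1·m_1 + 8·m_2 + 3·m_3 = 6(Δ_2 - Δ_1) = 0
Natural end conditions: m_0 = m_3 = 0.
Solving the tridiagonal system: m_0 = 0, m_1 = 160/63, m_2 = -20/63, m_3 = 0.
On [4, 7], with S_2(x) = a_2 + b_2·(x - 4) + c_2·(x - 4)² + d_2·(x - 4)³: c_2 = m_2/2 = -10/63, d_2 = (m_3 - m_2)/(6h_2) = 10/567, b_2 = Δ_2 - h_2(2m_2 + m_3)/6 = 146/63.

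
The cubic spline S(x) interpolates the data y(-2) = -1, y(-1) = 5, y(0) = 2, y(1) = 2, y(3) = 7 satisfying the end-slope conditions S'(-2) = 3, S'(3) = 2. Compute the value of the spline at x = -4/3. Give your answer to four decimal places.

Put m_i = S'' at the i-th knot. Here h = (1, 1, 1, 2) and Δ = (6, -3, 0, 5/2), so the interior equations h_(i-1)·m_(i-1) + 2(h_(i-1)+h_i)·m_i + h_i·m_(i+1) = 6(Δ_i − Δ_(i-1)) read
  1·m_0 + 4·m_1 + 1·m_2 = 6(Δ_1 - Δ_0) = -54
  1·m_1 + 4·m_2 + 1·m_3 = 6(Δ_2 - Δ_1) = 18
  1·m_2 + 6·m_3 + 2·m_4 = 6(Δ_3 - Δ_2) = 15
Clamped end conditions give two more equations: 2h_0·m_0 + h_0·m_1 = 6(Δ_0 - S'(-2)) = 18 and h_3·m_3 + 2h_3·m_4 = 6(S'(3) - Δ_3) = -3.
Hence m_0 = 1585/82, m_1 = -847/41, m_2 = 763/82, m_3 = 59/41, m_4 = -241/164.
On [-2, -1], S(x) = -1 + 3·(x + 2) + 1585/164·(x + 2)² - 1093/164·(x + 2)³.
With (x + 2) = 2/3: S(-4/3) = 3676/1107.

3.3207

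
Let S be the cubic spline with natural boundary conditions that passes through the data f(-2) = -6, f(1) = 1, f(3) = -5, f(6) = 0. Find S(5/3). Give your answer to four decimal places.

-0.7407

Put M_i = S'' at the i-th knot. Here h = (3, 2, 3) and Δ = (7/3, -3, 5/3), so the interior equations h_(i-1)·M_(i-1) + 2(h_(i-1)+h_i)·M_i + h_i·M_(i+1) = 6(Δ_i − Δ_(i-1)) read
  3·M_0 + 10·M_1 + 2·M_2 = 6(Δ_1 - Δ_0) = -32
  2·M_1 + 10·M_2 + 3·M_3 = 6(Δ_2 - Δ_1) = 28
Natural end conditions: M_0 = M_3 = 0.
Hence M_0 = 0, M_1 = -47/12, M_2 = 43/12, M_3 = 0.
On [1, 3], S(t) = 1 - 19/12·(t - 1) - 47/24·(t - 1)² + 5/8·(t - 1)³.
With (t - 1) = 2/3: S(5/3) = -20/27.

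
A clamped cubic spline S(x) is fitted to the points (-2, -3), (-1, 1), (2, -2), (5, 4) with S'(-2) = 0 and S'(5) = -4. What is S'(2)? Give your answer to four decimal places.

0.7419

Put M_i = S'' at the i-th knot. Here h = (1, 3, 3) and Δ = (4, -1, 2), so the interior equations h_(i-1)·M_(i-1) + 2(h_(i-1)+h_i)·M_i + h_i·M_(i+1) = 6(Δ_i − Δ_(i-1)) read
  1·M_0 + 8·M_1 + 3·M_2 = 6(Δ_1 - Δ_0) = -30
  3·M_1 + 12·M_2 + 3·M_3 = 6(Δ_2 - Δ_1) = 18
Clamped end conditions give two more equations: 2h_0·M_0 + h_0·M_1 = 6(Δ_0 - S'(-2)) = 24 and h_2·M_2 + 2h_2·M_3 = 6(S'(5) - Δ_2) = -36.
Solving: M_0 = 494/31, M_1 = -244/31, M_2 = 176/31, M_3 = -274/31.
On [2, 5], S'(x) = b_2 + 2c_2·(x - 2) + 3d_2·(x - 2)² with b_2 = Δ_2 - h_2(2M_2 + M_3)/6 = 23/31, c_2 = M_2/2 = 88/31, d_2 = (M_3 - M_2)/(6h_2) = -25/31. So S'(2) = 23/31.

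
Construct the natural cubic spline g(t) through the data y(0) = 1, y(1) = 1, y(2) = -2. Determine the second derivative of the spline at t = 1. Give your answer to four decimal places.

-4.5000

With M_i denoting the second derivative at x_i, h_i = 1, 1, and Δ_i = (y_(i+1) − y_i)/h_i = 0, -3:
  1·M_0 + 4·M_1 + 1·M_2 = 6(Δ_1 - Δ_0) = -18
Natural end conditions: M_0 = M_2 = 0.
Solving: M_0 = 0, M_1 = -9/2, M_2 = 0.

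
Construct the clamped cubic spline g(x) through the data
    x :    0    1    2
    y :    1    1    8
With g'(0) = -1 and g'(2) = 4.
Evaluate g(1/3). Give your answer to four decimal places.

0.5185

Put m_i = g'' at the i-th knot. Here h = (1, 1) and Δ = (0, 7), so the interior equations h_(i-1)·m_(i-1) + 2(h_(i-1)+h_i)·m_i + h_i·m_(i+1) = 6(Δ_i − Δ_(i-1)) read
  1·m_0 + 4·m_1 + 1·m_2 = 6(Δ_1 - Δ_0) = 42
Clamped end conditions give two more equations: 2h_0·m_0 + h_0·m_1 = 6(Δ_0 - g'(0)) = 6 and h_1·m_1 + 2h_1·m_2 = 6(g'(2) - Δ_1) = -18.
Forward elimination and back-substitution give m_0 = -5, m_1 = 16, m_2 = -17.
On [0, 1], g(x) = 1 - 1·x - 5/2·x² + 7/2·x³.
With x = 1/3: g(1/3) = 14/27.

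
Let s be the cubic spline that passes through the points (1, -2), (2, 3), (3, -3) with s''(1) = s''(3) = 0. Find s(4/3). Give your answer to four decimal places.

0.4815

Let M_i = s''(x_i). Step sizes h_i = 1, 1; slopes of the chords Δ_i = (y_(i+1) - y_i)/h_i = 5, -6.
  1·M_0 + 4·M_1 + 1·M_2 = 6(Δ_1 - Δ_0) = -66
Natural end conditions: M_0 = M_2 = 0.
Solving the tridiagonal system: M_0 = 0, M_1 = -33/2, M_2 = 0.
On [1, 2], s(x) = -2 + 31/4·(x - 1) + 0·(x - 1)² - 11/4·(x - 1)³.
With (x - 1) = 1/3: s(4/3) = 13/27.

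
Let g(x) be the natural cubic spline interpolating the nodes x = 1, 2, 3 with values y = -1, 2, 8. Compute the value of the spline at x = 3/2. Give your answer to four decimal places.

Let M_i = g''(x_i). Step sizes h_i = 1, 1; slopes of the chords Δ_i = (y_(i+1) - y_i)/h_i = 3, 6.
  1·M_0 + 4·M_1 + 1·M_2 = 6(Δ_1 - Δ_0) = 18
Natural end conditions: M_0 = M_2 = 0.
Solving the tridiagonal system: M_0 = 0, M_1 = 9/2, M_2 = 0.
On [1, 2], g(x) = -1 + 9/4·(x - 1) + 0·(x - 1)² + 3/4·(x - 1)³.
With (x - 1) = 1/2: g(3/2) = 7/32.

0.2188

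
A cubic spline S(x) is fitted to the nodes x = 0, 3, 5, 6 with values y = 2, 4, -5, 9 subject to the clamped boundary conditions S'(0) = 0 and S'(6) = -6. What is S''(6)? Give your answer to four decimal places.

-77.7719

Put m_i = S'' at the i-th knot. Here h = (3, 2, 1) and Δ = (2/3, -9/2, 14), so the interior equations h_(i-1)·m_(i-1) + 2(h_(i-1)+h_i)·m_i + h_i·m_(i+1) = 6(Δ_i − Δ_(i-1)) read
  3·m_0 + 10·m_1 + 2·m_2 = 6(Δ_1 - Δ_0) = -31
  2·m_1 + 6·m_2 + 1·m_3 = 6(Δ_2 - Δ_1) = 111
Clamped end conditions give two more equations: 2h_0·m_0 + h_0·m_1 = 6(Δ_0 - S'(0)) = 4 and h_2·m_2 + 2h_2·m_3 = 6(S'(6) - Δ_2) = -120.
Forward elimination and back-substitution give m_0 = 129/19, m_1 = -698/57, m_2 = 2026/57, m_3 = -4433/57.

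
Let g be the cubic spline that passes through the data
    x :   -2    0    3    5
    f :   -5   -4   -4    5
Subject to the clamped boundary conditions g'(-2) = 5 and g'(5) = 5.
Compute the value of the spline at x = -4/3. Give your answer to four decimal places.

Put M_i = g'' at the i-th knot. Here h = (2, 3, 2) and Δ = (1/2, 0, 9/2), so the interior equations h_(i-1)·M_(i-1) + 2(h_(i-1)+h_i)·M_i + h_i·M_(i+1) = 6(Δ_i − Δ_(i-1)) read
  2·M_0 + 10·M_1 + 3·M_2 = 6(Δ_1 - Δ_0) = -3
  3·M_1 + 10·M_2 + 2·M_3 = 6(Δ_2 - Δ_1) = 27
Clamped end conditions give two more equations: 2h_0·M_0 + h_0·M_1 = 6(Δ_0 - g'(-2)) = -27 and h_2·M_2 + 2h_2·M_3 = 6(g'(5) - Δ_2) = 3.
Hence M_0 = -55/8, M_1 = 1/4, M_2 = 11/4, M_3 = -5/8.
On [-2, 0], g(x) = -5 + 5·(x + 2) - 55/16·(x + 2)² + 19/32·(x + 2)³.
With (x + 2) = 2/3: g(-4/3) = -163/54.

-3.0185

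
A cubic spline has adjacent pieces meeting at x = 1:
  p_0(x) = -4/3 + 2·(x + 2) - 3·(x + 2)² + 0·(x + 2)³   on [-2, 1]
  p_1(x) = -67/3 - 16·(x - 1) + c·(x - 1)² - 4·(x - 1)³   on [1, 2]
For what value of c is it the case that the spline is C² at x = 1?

p_0''(x) = -6 + 0·(x + 2), so p_0''(1) = -6. On the right, p_1''(1) = 2c, so c = -3.

-3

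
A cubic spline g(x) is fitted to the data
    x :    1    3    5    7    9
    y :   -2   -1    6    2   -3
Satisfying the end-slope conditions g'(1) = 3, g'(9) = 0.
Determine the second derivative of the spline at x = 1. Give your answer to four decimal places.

Put M_i = g'' at the i-th knot. Here h = (2, 2, 2, 2) and Δ = (1/2, 7/2, -2, -5/2), so the interior equations h_(i-1)·M_(i-1) + 2(h_(i-1)+h_i)·M_i + h_i·M_(i+1) = 6(Δ_i − Δ_(i-1)) read
  2·M_0 + 8·M_1 + 2·M_2 = 6(Δ_1 - Δ_0) = 18
  2·M_1 + 8·M_2 + 2·M_3 = 6(Δ_2 - Δ_1) = -33
  2·M_2 + 8·M_3 + 2·M_4 = 6(Δ_3 - Δ_2) = -3
Clamped end conditions give two more equations: 2h_0·M_0 + h_0·M_1 = 6(Δ_0 - g'(1)) = -15 and h_3·M_3 + 2h_3·M_4 = 6(g'(9) - Δ_3) = 15.
Hence M_0 = -711/112, M_1 = 291/56, M_2 = -87/16, M_3 = 3/56, M_4 = 417/112.

-6.3482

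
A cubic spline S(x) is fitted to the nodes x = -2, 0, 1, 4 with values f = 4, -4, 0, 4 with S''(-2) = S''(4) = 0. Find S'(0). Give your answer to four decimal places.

With m_i denoting the second derivative at x_i, h_i = 2, 1, 3, and Δ_i = (y_(i+1) − y_i)/h_i = -4, 4, 4/3:
  2·m_0 + 6·m_1 + 1·m_2 = 6(Δ_1 - Δ_0) = 48
  1·m_1 + 8·m_2 + 3·m_3 = 6(Δ_2 - Δ_1) = -16
Natural end conditions: m_0 = m_3 = 0.
Hence m_0 = 0, m_1 = 400/47, m_2 = -144/47, m_3 = 0.
On [0, 1], S'(x) = b_1 + 2c_1·x + 3d_1·x² with b_1 = Δ_1 - h_1(2m_1 + m_2)/6 = 236/141, c_1 = m_1/2 = 200/47, d_1 = (m_2 - m_1)/(6h_1) = -272/141. So S'(0) = 236/141.

1.6738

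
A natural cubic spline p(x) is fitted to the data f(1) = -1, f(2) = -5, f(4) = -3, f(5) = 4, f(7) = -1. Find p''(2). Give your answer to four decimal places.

2.7097

Put m_i = p'' at the i-th knot. Here h = (1, 2, 1, 2) and Δ = (-4, 1, 7, -5/2), so the interior equations h_(i-1)·m_(i-1) + 2(h_(i-1)+h_i)·m_i + h_i·m_(i+1) = 6(Δ_i − Δ_(i-1)) read
  1·m_0 + 6·m_1 + 2·m_2 = 6(Δ_1 - Δ_0) = 30
  2·m_1 + 6·m_2 + 1·m_3 = 6(Δ_2 - Δ_1) = 36
  1·m_2 + 6·m_3 + 2·m_4 = 6(Δ_3 - Δ_2) = -57
Natural end conditions: m_0 = m_4 = 0.
Forward elimination and back-substitution give m_0 = 0, m_1 = 84/31, m_2 = 213/31, m_3 = -330/31, m_4 = 0.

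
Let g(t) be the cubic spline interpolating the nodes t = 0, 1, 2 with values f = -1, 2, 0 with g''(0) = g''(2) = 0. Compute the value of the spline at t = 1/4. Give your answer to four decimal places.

With M_i denoting the second derivative at x_i, h_i = 1, 1, and Δ_i = (y_(i+1) − y_i)/h_i = 3, -2:
  1·M_0 + 4·M_1 + 1·M_2 = 6(Δ_1 - Δ_0) = -30
Natural end conditions: M_0 = M_2 = 0.
Hence M_0 = 0, M_1 = -15/2, M_2 = 0.
On [0, 1], g(t) = -1 + 17/4·t + 0·t² - 5/4·t³.
With t = 1/4: g(1/4) = 11/256.

0.0430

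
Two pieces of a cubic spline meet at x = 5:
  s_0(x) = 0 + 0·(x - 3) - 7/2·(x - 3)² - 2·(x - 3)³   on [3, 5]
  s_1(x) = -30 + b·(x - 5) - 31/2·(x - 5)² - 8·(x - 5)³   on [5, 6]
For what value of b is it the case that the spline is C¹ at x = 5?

s_0'(x) = 0 - 7·(x - 3) - 6·(x - 3)², so s_0'(5) = -38. On the right, s_1'(5) = b, so b = -38.

-38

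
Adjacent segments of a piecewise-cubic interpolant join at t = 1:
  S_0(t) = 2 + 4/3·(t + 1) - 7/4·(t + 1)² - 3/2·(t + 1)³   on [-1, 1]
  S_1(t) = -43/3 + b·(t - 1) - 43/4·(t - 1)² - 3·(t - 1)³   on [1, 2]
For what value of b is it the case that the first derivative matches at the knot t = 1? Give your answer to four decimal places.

S_0'(t) = 4/3 - 7/2·(t + 1) - 9/2·(t + 1)², so S_0'(1) = -71/3. On the right, S_1'(1) = b, so b = -71/3.

-23.6667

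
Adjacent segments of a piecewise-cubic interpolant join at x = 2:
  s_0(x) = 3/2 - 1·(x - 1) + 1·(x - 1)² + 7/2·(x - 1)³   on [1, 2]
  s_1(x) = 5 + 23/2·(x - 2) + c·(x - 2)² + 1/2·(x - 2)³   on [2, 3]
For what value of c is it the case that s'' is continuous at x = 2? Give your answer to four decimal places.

s_0''(x) = 2 + 21·(x - 1), so s_0''(2) = 23. On the right, s_1''(2) = 2c, so c = 23/2.

11.5000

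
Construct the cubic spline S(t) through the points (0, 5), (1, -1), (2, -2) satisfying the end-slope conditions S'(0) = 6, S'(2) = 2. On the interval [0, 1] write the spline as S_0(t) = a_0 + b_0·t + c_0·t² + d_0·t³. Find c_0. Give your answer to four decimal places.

With σ_i denoting the second derivative at x_i, h_i = 1, 1, and Δ_i = (y_(i+1) − y_i)/h_i = -6, -1:
  1·σ_0 + 4·σ_1 + 1·σ_2 = 6(Δ_1 - Δ_0) = 30
Clamped end conditions give two more equations: 2h_0·σ_0 + h_0·σ_1 = 6(Δ_0 - S'(0)) = -72 and h_1·σ_1 + 2h_1·σ_2 = 6(S'(2) - Δ_1) = 18.
Solving: σ_0 = -91/2, σ_1 = 19, σ_2 = -1/2.
On [0, 1], with S_0(t) = a_0 + b_0·t + c_0·t² + d_0·t³: c_0 = σ_0/2 = -91/4, d_0 = (σ_1 - σ_0)/(6h_0) = 43/4, b_0 = Δ_0 - h_0(2σ_0 + σ_1)/6 = 6.

-22.7500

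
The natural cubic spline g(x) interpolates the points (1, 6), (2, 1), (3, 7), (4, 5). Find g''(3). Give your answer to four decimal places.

-17.2000

Let M_i = g''(x_i). Step sizes h_i = 1, 1, 1; slopes of the chords Δ_i = (y_(i+1) - y_i)/h_i = -5, 6, -2.
  1·M_0 + 4·M_1 + 1·M_2 = 6(Δ_1 - Δ_0) = 66
  1·M_1 + 4·M_2 + 1·M_3 = 6(Δ_2 - Δ_1) = -48
Natural end conditions: M_0 = M_3 = 0.
Solving: M_0 = 0, M_1 = 104/5, M_2 = -86/5, M_3 = 0.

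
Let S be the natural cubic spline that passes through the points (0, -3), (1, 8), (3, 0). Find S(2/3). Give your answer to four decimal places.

5.2593

Write m_i for S''(x_i). With h_i = 1, 2 and divided differences Δ_i = 11, -4, the continuity of S' gives the tridiagonal system
  1·m_0 + 6·m_1 + 2·m_2 = 6(Δ_1 - Δ_0) = -90
Natural end conditions: m_0 = m_2 = 0.
Forward elimination and back-substitution give m_0 = 0, m_1 = -15, m_2 = 0.
On [0, 1], S(x) = -3 + 27/2·x + 0·x² - 5/2·x³.
With x = 2/3: S(2/3) = 142/27.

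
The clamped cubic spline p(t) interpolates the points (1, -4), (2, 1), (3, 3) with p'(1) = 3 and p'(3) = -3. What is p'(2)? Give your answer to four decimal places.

5.2500

Let σ_i = p''(x_i). Step sizes h_i = 1, 1; slopes of the chords Δ_i = (y_(i+1) - y_i)/h_i = 5, 2.
  1·σ_0 + 4·σ_1 + 1·σ_2 = 6(Δ_1 - Δ_0) = -18
Clamped end conditions give two more equations: 2h_0·σ_0 + h_0·σ_1 = 6(Δ_0 - p'(1)) = 12 and h_1·σ_1 + 2h_1·σ_2 = 6(p'(3) - Δ_1) = -30.
Hence σ_0 = 15/2, σ_1 = -3, σ_2 = -27/2.
On [2, 3], p'(t) = b_1 + 2c_1·(t - 2) + 3d_1·(t - 2)² with b_1 = Δ_1 - h_1(2σ_1 + σ_2)/6 = 21/4, c_1 = σ_1/2 = -3/2, d_1 = (σ_2 - σ_1)/(6h_1) = -7/4. So p'(2) = 21/4.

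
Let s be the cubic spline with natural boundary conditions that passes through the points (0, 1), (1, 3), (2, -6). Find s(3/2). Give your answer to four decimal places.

Put σ_i = s'' at the i-th knot. Here h = (1, 1) and Δ = (2, -9), so the interior equations h_(i-1)·σ_(i-1) + 2(h_(i-1)+h_i)·σ_i + h_i·σ_(i+1) = 6(Δ_i − Δ_(i-1)) read
  1·σ_0 + 4·σ_1 + 1·σ_2 = 6(Δ_1 - Δ_0) = -66
Natural end conditions: σ_0 = σ_2 = 0.
Hence σ_0 = 0, σ_1 = -33/2, σ_2 = 0.
On [1, 2], s(x) = 3 - 7/2·(x - 1) - 33/4·(x - 1)² + 11/4·(x - 1)³.
With (x - 1) = 1/2: s(3/2) = -15/32.

-0.4688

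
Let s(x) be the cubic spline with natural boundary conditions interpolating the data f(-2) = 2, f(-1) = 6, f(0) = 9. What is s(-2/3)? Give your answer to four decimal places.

7.0926

Put M_i = s'' at the i-th knot. Here h = (1, 1) and Δ = (4, 3), so the interior equations h_(i-1)·M_(i-1) + 2(h_(i-1)+h_i)·M_i + h_i·M_(i+1) = 6(Δ_i − Δ_(i-1)) read
  1·M_0 + 4·M_1 + 1·M_2 = 6(Δ_1 - Δ_0) = -6
Natural end conditions: M_0 = M_2 = 0.
Hence M_0 = 0, M_1 = -3/2, M_2 = 0.
On [-1, 0], s(x) = 6 + 7/2·(x + 1) - 3/4·(x + 1)² + 1/4·(x + 1)³.
With (x + 1) = 1/3: s(-2/3) = 383/54.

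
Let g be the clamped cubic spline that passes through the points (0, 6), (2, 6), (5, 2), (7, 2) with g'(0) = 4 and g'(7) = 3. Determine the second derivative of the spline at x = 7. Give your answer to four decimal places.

Let m_i = g''(x_i). Step sizes h_i = 2, 3, 2; slopes of the chords Δ_i = (y_(i+1) - y_i)/h_i = 0, -4/3, 0.
  2·m_0 + 10·m_1 + 3·m_2 = 6(Δ_1 - Δ_0) = -8
  3·m_1 + 10·m_2 + 2·m_3 = 6(Δ_2 - Δ_1) = 8
Clamped end conditions give two more equations: 2h_0·m_0 + h_0·m_1 = 6(Δ_0 - g'(0)) = -24 and h_2·m_2 + 2h_2·m_3 = 6(g'(7) - Δ_2) = 18.
Forward elimination and back-substitution give m_0 = -301/48, m_1 = 13/24, m_2 = -7/24, m_3 = 223/48.

4.6458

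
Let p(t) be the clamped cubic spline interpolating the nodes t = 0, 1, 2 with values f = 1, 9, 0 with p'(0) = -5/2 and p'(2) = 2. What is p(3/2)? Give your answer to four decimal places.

4.1719

Let M_i = p''(x_i). Step sizes h_i = 1, 1; slopes of the chords Δ_i = (y_(i+1) - y_i)/h_i = 8, -9.
  1·M_0 + 4·M_1 + 1·M_2 = 6(Δ_1 - Δ_0) = -102
Clamped end conditions give two more equations: 2h_0·M_0 + h_0·M_1 = 6(Δ_0 - p'(0)) = 63 and h_1·M_1 + 2h_1·M_2 = 6(p'(2) - Δ_1) = 66.
Forward elimination and back-substitution give M_0 = 237/4, M_1 = -111/2, M_2 = 243/4.
On [1, 2], p(t) = 9 - 5/8·(t - 1) - 111/4·(t - 1)² + 155/8·(t - 1)³.
With (t - 1) = 1/2: p(3/2) = 267/64.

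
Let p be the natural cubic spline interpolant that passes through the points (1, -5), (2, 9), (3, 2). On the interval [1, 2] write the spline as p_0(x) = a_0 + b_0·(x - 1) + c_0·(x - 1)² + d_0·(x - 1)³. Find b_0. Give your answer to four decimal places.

19.2500

Write m_i for p''(x_i). With h_i = 1, 1 and divided differences Δ_i = 14, -7, the continuity of p' gives the tridiagonal system
  1·m_0 + 4·m_1 + 1·m_2 = 6(Δ_1 - Δ_0) = -126
Natural end conditions: m_0 = m_2 = 0.
Forward elimination and back-substitution give m_0 = 0, m_1 = -63/2, m_2 = 0.
On [1, 2], with p_0(x) = a_0 + b_0·(x - 1) + c_0·(x - 1)² + d_0·(x - 1)³: c_0 = m_0/2 = 0, d_0 = (m_1 - m_0)/(6h_0) = -21/4, b_0 = Δ_0 - h_0(2m_0 + m_1)/6 = 77/4.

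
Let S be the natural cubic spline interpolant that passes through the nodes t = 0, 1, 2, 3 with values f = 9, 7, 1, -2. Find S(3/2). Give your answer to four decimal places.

4.0750

Let σ_i = S''(x_i). Step sizes h_i = 1, 1, 1; slopes of the chords Δ_i = (y_(i+1) - y_i)/h_i = -2, -6, -3.
  1·σ_0 + 4·σ_1 + 1·σ_2 = 6(Δ_1 - Δ_0) = -24
  1·σ_1 + 4·σ_2 + 1·σ_3 = 6(Δ_2 - Δ_1) = 18
Natural end conditions: σ_0 = σ_3 = 0.
Solving the tridiagonal system: σ_0 = 0, σ_1 = -38/5, σ_2 = 32/5, σ_3 = 0.
On [1, 2], S(t) = 7 - 68/15·(t - 1) - 19/5·(t - 1)² + 7/3·(t - 1)³.
With (t - 1) = 1/2: S(3/2) = 163/40.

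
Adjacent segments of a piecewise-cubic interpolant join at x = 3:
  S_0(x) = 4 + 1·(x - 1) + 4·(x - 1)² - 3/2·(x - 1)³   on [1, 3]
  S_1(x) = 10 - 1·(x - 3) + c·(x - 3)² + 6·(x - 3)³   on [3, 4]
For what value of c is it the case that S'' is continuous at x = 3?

S_0''(x) = 8 - 9·(x - 1), so S_0''(3) = -10. On the right, S_1''(3) = 2c, so c = -5.

-5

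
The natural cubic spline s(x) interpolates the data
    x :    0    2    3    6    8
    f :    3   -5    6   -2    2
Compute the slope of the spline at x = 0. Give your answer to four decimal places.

-9.8446

Put M_i = s'' at the i-th knot. Here h = (2, 1, 3, 2) and Δ = (-4, 11, -8/3, 2), so the interior equations h_(i-1)·M_(i-1) + 2(h_(i-1)+h_i)·M_i + h_i·M_(i+1) = 6(Δ_i − Δ_(i-1)) read
  2·M_0 + 6·M_1 + 1·M_2 = 6(Δ_1 - Δ_0) = 90
  1·M_1 + 8·M_2 + 3·M_3 = 6(Δ_2 - Δ_1) = -82
  3·M_2 + 10·M_3 + 2·M_4 = 6(Δ_3 - Δ_2) = 28
Natural end conditions: M_0 = M_4 = 0.
Forward elimination and back-substitution give M_0 = 0, M_1 = 3647/208, M_2 = -1581/104, M_3 = 1531/208, M_4 = 0.
On [0, 2], s'(x) = b_0 + 2c_0·x + 3d_0·x² with b_0 = Δ_0 - h_0(2M_0 + M_1)/6 = -6143/624, c_0 = M_0/2 = 0, d_0 = (M_1 - M_0)/(6h_0) = 3647/2496. So s'(0) = -6143/624.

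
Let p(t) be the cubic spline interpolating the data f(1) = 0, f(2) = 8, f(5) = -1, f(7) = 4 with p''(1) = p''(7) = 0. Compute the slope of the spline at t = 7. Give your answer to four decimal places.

Let M_i = p''(x_i). Step sizes h_i = 1, 3, 2; slopes of the chords Δ_i = (y_(i+1) - y_i)/h_i = 8, -3, 5/2.
  1·M_0 + 8·M_1 + 3·M_2 = 6(Δ_1 - Δ_0) = -66
  3·M_1 + 10·M_2 + 2·M_3 = 6(Δ_2 - Δ_1) = 33
Natural end conditions: M_0 = M_3 = 0.
Forward elimination and back-substitution give M_0 = 0, M_1 = -759/71, M_2 = 462/71, M_3 = 0.
On [5, 7], p'(t) = b_2 + 2c_2·(t - 5) + 3d_2·(t - 5)² with b_2 = Δ_2 - h_2(2M_2 + M_3)/6 = -261/142, c_2 = M_2/2 = 231/71, d_2 = (M_3 - M_2)/(6h_2) = -77/142. So p'(7) = 663/142.

4.6690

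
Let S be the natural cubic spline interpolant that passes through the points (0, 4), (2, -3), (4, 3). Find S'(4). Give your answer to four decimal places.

4.6250

Put M_i = S'' at the i-th knot. Here h = (2, 2) and Δ = (-7/2, 3), so the interior equations h_(i-1)·M_(i-1) + 2(h_(i-1)+h_i)·M_i + h_i·M_(i+1) = 6(Δ_i − Δ_(i-1)) read
  2·M_0 + 8·M_1 + 2·M_2 = 6(Δ_1 - Δ_0) = 39
Natural end conditions: M_0 = M_2 = 0.
Hence M_0 = 0, M_1 = 39/8, M_2 = 0.
On [2, 4], S'(t) = b_1 + 2c_1·(t - 2) + 3d_1·(t - 2)² with b_1 = Δ_1 - h_1(2M_1 + M_2)/6 = -1/4, c_1 = M_1/2 = 39/16, d_1 = (M_2 - M_1)/(6h_1) = -13/32. So S'(4) = 37/8.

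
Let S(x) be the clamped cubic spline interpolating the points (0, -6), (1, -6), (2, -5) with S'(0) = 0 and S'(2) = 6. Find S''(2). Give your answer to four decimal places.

16.5000

Put M_i = S'' at the i-th knot. Here h = (1, 1) and Δ = (0, 1), so the interior equations h_(i-1)·M_(i-1) + 2(h_(i-1)+h_i)·M_i + h_i·M_(i+1) = 6(Δ_i − Δ_(i-1)) read
  1·M_0 + 4·M_1 + 1·M_2 = 6(Δ_1 - Δ_0) = 6
Clamped end conditions give two more equations: 2h_0·M_0 + h_0·M_1 = 6(Δ_0 - S'(0)) = 0 and h_1·M_1 + 2h_1·M_2 = 6(S'(2) - Δ_1) = 30.
Forward elimination and back-substitution give M_0 = 3/2, M_1 = -3, M_2 = 33/2.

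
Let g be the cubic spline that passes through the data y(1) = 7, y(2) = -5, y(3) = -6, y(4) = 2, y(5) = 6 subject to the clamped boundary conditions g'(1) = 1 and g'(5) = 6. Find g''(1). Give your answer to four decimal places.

-52.6429

Write m_i for g''(x_i). With h_i = 1, 1, 1, 1 and divided differences Δ_i = -12, -1, 8, 4, the continuity of g' gives the tridiagonal system
  1·m_0 + 4·m_1 + 1·m_2 = 6(Δ_1 - Δ_0) = 66
  1·m_1 + 4·m_2 + 1·m_3 = 6(Δ_2 - Δ_1) = 54
  1·m_2 + 4·m_3 + 1·m_4 = 6(Δ_3 - Δ_2) = -24
Clamped end conditions give two more equations: 2h_0·m_0 + h_0·m_1 = 6(Δ_0 - g'(1)) = -78 and h_3·m_3 + 2h_3·m_4 = 6(g'(5) - Δ_3) = 12.
Solving: m_0 = -737/14, m_1 = 191/7, m_2 = 19/2, m_3 = -79/7, m_4 = 163/14.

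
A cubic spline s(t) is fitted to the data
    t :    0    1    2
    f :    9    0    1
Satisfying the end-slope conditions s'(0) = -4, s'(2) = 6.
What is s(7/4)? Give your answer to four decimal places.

-0.3047

With M_i denoting the second derivative at x_i, h_i = 1, 1, and Δ_i = (y_(i+1) − y_i)/h_i = -9, 1:
  1·M_0 + 4·M_1 + 1·M_2 = 6(Δ_1 - Δ_0) = 60
Clamped end conditions give two more equations: 2h_0·M_0 + h_0·M_1 = 6(Δ_0 - s'(0)) = -30 and h_1·M_1 + 2h_1·M_2 = 6(s'(2) - Δ_1) = 30.
Solving: M_0 = -25, M_1 = 20, M_2 = 5.
On [1, 2], s(t) = 0 - 13/2·(t - 1) + 10·(t - 1)² - 5/2·(t - 1)³.
With (t - 1) = 3/4: s(7/4) = -39/128.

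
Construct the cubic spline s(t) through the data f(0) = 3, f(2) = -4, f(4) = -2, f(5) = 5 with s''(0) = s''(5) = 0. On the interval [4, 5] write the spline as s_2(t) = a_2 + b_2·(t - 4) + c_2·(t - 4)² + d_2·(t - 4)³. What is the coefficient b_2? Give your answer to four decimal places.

With M_i denoting the second derivative at x_i, h_i = 2, 2, 1, and Δ_i = (y_(i+1) − y_i)/h_i = -7/2, 1, 7:
  2·M_0 + 8·M_1 + 2·M_2 = 6(Δ_1 - Δ_0) = 27
  2·M_1 + 6·M_2 + 1·M_3 = 6(Δ_2 - Δ_1) = 36
Natural end conditions: M_0 = M_3 = 0.
Forward elimination and back-substitution give M_0 = 0, M_1 = 45/22, M_2 = 117/22, M_3 = 0.
On [4, 5], with s_2(t) = a_2 + b_2·(t - 4) + c_2·(t - 4)² + d_2·(t - 4)³: c_2 = M_2/2 = 117/44, d_2 = (M_3 - M_2)/(6h_2) = -39/44, b_2 = Δ_2 - h_2(2M_2 + M_3)/6 = 115/22.

5.2273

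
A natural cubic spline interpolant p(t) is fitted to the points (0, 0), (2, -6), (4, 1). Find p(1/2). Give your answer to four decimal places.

Put M_i = p'' at the i-th knot. Here h = (2, 2) and Δ = (-3, 7/2), so the interior equations h_(i-1)·M_(i-1) + 2(h_(i-1)+h_i)·M_i + h_i·M_(i+1) = 6(Δ_i − Δ_(i-1)) read
  2·M_0 + 8·M_1 + 2·M_2 = 6(Δ_1 - Δ_0) = 39
Natural end conditions: M_0 = M_2 = 0.
Hence M_0 = 0, M_1 = 39/8, M_2 = 0.
On [0, 2], p(t) = 0 - 37/8·t + 0·t² + 13/32·t³.
With t = 1/2: p(1/2) = -579/256.

-2.2617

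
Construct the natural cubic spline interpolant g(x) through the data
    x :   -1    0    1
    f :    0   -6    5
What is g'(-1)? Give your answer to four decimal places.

-10.2500

Write σ_i for g''(x_i). With h_i = 1, 1 and divided differences Δ_i = -6, 11, the continuity of g' gives the tridiagonal system
  1·σ_0 + 4·σ_1 + 1·σ_2 = 6(Δ_1 - Δ_0) = 102
Natural end conditions: σ_0 = σ_2 = 0.
Solving: σ_0 = 0, σ_1 = 51/2, σ_2 = 0.
On [-1, 0], g'(x) = b_0 + 2c_0·(x + 1) + 3d_0·(x + 1)² with b_0 = Δ_0 - h_0(2σ_0 + σ_1)/6 = -41/4, c_0 = σ_0/2 = 0, d_0 = (σ_1 - σ_0)/(6h_0) = 17/4. So g'(-1) = -41/4.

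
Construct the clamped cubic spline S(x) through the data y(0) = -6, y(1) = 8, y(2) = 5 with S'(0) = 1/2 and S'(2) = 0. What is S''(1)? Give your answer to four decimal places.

-50.5000

Write σ_i for S''(x_i). With h_i = 1, 1 and divided differences Δ_i = 14, -3, the continuity of S' gives the tridiagonal system
  1·σ_0 + 4·σ_1 + 1·σ_2 = 6(Δ_1 - Δ_0) = -102
Clamped end conditions give two more equations: 2h_0·σ_0 + h_0·σ_1 = 6(Δ_0 - S'(0)) = 81 and h_1·σ_1 + 2h_1·σ_2 = 6(S'(2) - Δ_1) = 18.
Solving: σ_0 = 263/4, σ_1 = -101/2, σ_2 = 137/4.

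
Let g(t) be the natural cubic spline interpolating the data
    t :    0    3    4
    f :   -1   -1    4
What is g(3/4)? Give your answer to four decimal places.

-2.3184

Write m_i for g''(x_i). With h_i = 3, 1 and divided differences Δ_i = 0, 5, the continuity of g' gives the tridiagonal system
  3·m_0 + 8·m_1 + 1·m_2 = 6(Δ_1 - Δ_0) = 30
Natural end conditions: m_0 = m_2 = 0.
Hence m_0 = 0, m_1 = 15/4, m_2 = 0.
On [0, 3], g(t) = -1 - 15/8·t + 0·t² + 5/24·t³.
With t = 3/4: g(3/4) = -1187/512.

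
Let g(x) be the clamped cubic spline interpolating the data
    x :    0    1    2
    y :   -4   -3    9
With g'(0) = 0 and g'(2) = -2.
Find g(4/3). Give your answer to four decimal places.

1.7778

With M_i denoting the second derivative at x_i, h_i = 1, 1, and Δ_i = (y_(i+1) − y_i)/h_i = 1, 12:
  1·M_0 + 4·M_1 + 1·M_2 = 6(Δ_1 - Δ_0) = 66
Clamped end conditions give two more equations: 2h_0·M_0 + h_0·M_1 = 6(Δ_0 - g'(0)) = 6 and h_1·M_1 + 2h_1·M_2 = 6(g'(2) - Δ_1) = -84.
Forward elimination and back-substitution give M_0 = -29/2, M_1 = 35, M_2 = -119/2.
On [1, 2], g(x) = -3 + 41/4·(x - 1) + 35/2·(x - 1)² - 63/4·(x - 1)³.
With (x - 1) = 1/3: g(4/3) = 16/9.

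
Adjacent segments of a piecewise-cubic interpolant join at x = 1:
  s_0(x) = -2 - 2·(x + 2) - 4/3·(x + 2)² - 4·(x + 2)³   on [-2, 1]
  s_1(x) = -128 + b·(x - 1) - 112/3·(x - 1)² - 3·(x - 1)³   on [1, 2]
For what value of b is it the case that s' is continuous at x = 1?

-118

s_0'(x) = -2 - 8/3·(x + 2) - 12·(x + 2)², so s_0'(1) = -118. On the right, s_1'(1) = b, so b = -118.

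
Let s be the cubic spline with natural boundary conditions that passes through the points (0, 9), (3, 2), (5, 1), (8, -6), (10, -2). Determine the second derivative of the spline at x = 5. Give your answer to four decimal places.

With M_i denoting the second derivative at x_i, h_i = 3, 2, 3, 2, and Δ_i = (y_(i+1) − y_i)/h_i = -7/3, -1/2, -7/3, 2:
  3·M_0 + 10·M_1 + 2·M_2 = 6(Δ_1 - Δ_0) = 11
  2·M_1 + 10·M_2 + 3·M_3 = 6(Δ_2 - Δ_1) = -11
  3·M_2 + 10·M_3 + 2·M_4 = 6(Δ_3 - Δ_2) = 26
Natural end conditions: M_0 = M_4 = 0.
Solving the tridiagonal system: M_0 = 0, M_1 = 459/290, M_2 = -70/29, M_3 = 482/145, M_4 = 0.

-2.4138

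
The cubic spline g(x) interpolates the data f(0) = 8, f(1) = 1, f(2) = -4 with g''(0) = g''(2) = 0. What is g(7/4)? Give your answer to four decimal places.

-2.8672

Let σ_i = g''(x_i). Step sizes h_i = 1, 1; slopes of the chords Δ_i = (y_(i+1) - y_i)/h_i = -7, -5.
  1·σ_0 + 4·σ_1 + 1·σ_2 = 6(Δ_1 - Δ_0) = 12
Natural end conditions: σ_0 = σ_2 = 0.
Solving: σ_0 = 0, σ_1 = 3, σ_2 = 0.
On [1, 2], g(x) = 1 - 6·(x - 1) + 3/2·(x - 1)² - 1/2·(x - 1)³.
With (x - 1) = 3/4: g(7/4) = -367/128.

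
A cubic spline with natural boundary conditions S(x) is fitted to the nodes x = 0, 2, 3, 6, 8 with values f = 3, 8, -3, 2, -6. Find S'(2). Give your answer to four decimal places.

With σ_i denoting the second derivative at x_i, h_i = 2, 1, 3, 2, and Δ_i = (y_(i+1) − y_i)/h_i = 5/2, -11, 5/3, -4:
  2·σ_0 + 6·σ_1 + 1·σ_2 = 6(Δ_1 - Δ_0) = -81
  1·σ_1 + 8·σ_2 + 3·σ_3 = 6(Δ_2 - Δ_1) = 76
  3·σ_2 + 10·σ_3 + 2·σ_4 = 6(Δ_3 - Δ_2) = -34
Natural end conditions: σ_0 = σ_4 = 0.
Solving the tridiagonal system: σ_0 = 0, σ_1 = -6613/416, σ_2 = 2991/208, σ_3 = -3209/416, σ_4 = 0.
On [2, 3], S'(x) = b_1 + 2c_1·(x - 2) + 3d_1·(x - 2)² with b_1 = Δ_1 - h_1(2σ_1 + σ_2)/6 = -5053/624, c_1 = σ_1/2 = -6613/832, d_1 = (σ_2 - σ_1)/(6h_1) = 12595/2496. So S'(2) = -5053/624.

-8.0978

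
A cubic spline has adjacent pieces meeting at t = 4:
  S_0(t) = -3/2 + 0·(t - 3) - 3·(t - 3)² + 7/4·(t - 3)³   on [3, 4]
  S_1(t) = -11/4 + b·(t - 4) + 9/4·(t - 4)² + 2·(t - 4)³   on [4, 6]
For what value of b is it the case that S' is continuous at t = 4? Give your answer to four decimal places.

-0.7500

S_0'(t) = 0 - 6·(t - 3) + 21/4·(t - 3)², so S_0'(4) = -3/4. On the right, S_1'(4) = b, so b = -3/4.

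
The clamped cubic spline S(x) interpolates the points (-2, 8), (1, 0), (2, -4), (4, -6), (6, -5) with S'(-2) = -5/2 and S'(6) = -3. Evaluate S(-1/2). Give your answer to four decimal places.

4.5297

Put M_i = S'' at the i-th knot. Here h = (3, 1, 2, 2) and Δ = (-8/3, -4, -1, 1/2), so the interior equations h_(i-1)·M_(i-1) + 2(h_(i-1)+h_i)·M_i + h_i·M_(i+1) = 6(Δ_i − Δ_(i-1)) read
  3·M_0 + 8·M_1 + 1·M_2 = 6(Δ_1 - Δ_0) = -8
  1·M_1 + 6·M_2 + 2·M_3 = 6(Δ_2 - Δ_1) = 18
  2·M_2 + 8·M_3 + 2·M_4 = 6(Δ_3 - Δ_2) = 9
Clamped end conditions give two more equations: 2h_0·M_0 + h_0·M_1 = 6(Δ_0 - S'(-2)) = -1 and h_3·M_3 + 2h_3·M_4 = 6(S'(6) - Δ_3) = -21.
Forward elimination and back-substitution give M_0 = 73/120, M_1 = -31/20, M_2 = 103/40, M_3 = 41/20, M_4 = -251/40.
On [-2, 1], S(x) = 8 - 5/2·(x + 2) + 73/240·(x + 2)² - 259/2160·(x + 2)³.
With (x + 2) = 3/2: S(-1/2) = 2899/640.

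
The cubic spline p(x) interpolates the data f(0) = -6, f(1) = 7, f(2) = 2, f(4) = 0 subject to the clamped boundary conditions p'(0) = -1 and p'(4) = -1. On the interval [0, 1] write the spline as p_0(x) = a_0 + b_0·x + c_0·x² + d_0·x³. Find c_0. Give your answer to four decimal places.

Write M_i for p''(x_i). With h_i = 1, 1, 2 and divided differences Δ_i = 13, -5, -1, the continuity of p' gives the tridiagonal system
  1·M_0 + 4·M_1 + 1·M_2 = 6(Δ_1 - Δ_0) = -108
  1·M_1 + 6·M_2 + 2·M_3 = 6(Δ_2 - Δ_1) = 24
Clamped end conditions give two more equations: 2h_0·M_0 + h_0·M_1 = 6(Δ_0 - p'(0)) = 84 and h_2·M_2 + 2h_2·M_3 = 6(p'(4) - Δ_2) = 0.
Hence M_0 = 720/11, M_1 = -516/11, M_2 = 156/11, M_3 = -78/11.
On [0, 1], with p_0(x) = a_0 + b_0·x + c_0·x² + d_0·x³: c_0 = M_0/2 = 360/11, d_0 = (M_1 - M_0)/(6h_0) = -206/11, b_0 = Δ_0 - h_0(2M_0 + M_1)/6 = -1.

32.7273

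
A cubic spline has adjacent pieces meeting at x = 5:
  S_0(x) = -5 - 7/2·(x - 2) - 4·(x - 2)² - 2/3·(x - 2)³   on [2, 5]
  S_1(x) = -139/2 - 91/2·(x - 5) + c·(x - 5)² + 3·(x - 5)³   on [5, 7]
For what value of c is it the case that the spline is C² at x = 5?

S_0''(x) = -8 - 4·(x - 2), so S_0''(5) = -20. On the right, S_1''(5) = 2c, so c = -10.

-10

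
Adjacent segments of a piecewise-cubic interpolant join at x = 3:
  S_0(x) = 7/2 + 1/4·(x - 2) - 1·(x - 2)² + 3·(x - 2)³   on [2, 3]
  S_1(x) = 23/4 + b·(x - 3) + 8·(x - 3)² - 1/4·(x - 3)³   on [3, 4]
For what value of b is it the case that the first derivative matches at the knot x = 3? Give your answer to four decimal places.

7.2500

S_0'(x) = 1/4 - 2·(x - 2) + 9·(x - 2)², so S_0'(3) = 29/4. On the right, S_1'(3) = b, so b = 29/4.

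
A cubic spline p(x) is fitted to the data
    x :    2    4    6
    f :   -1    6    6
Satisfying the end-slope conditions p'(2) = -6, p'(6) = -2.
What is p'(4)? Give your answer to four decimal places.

4.6250

With σ_i denoting the second derivative at x_i, h_i = 2, 2, and Δ_i = (y_(i+1) − y_i)/h_i = 7/2, 0:
  2·σ_0 + 8·σ_1 + 2·σ_2 = 6(Δ_1 - Δ_0) = -21
Clamped end conditions give two more equations: 2h_0·σ_0 + h_0·σ_1 = 6(Δ_0 - p'(2)) = 57 and h_1·σ_1 + 2h_1·σ_2 = 6(p'(6) - Δ_1) = -12.
Hence σ_0 = 143/8, σ_1 = -29/4, σ_2 = 5/8.
On [4, 6], p'(x) = b_1 + 2c_1·(x - 4) + 3d_1·(x - 4)² with b_1 = Δ_1 - h_1(2σ_1 + σ_2)/6 = 37/8, c_1 = σ_1/2 = -29/8, d_1 = (σ_2 - σ_1)/(6h_1) = 21/32. So p'(4) = 37/8.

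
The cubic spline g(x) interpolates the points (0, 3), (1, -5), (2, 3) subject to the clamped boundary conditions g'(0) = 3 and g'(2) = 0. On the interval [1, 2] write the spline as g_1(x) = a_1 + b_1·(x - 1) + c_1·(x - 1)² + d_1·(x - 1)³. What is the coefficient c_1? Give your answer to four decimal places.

Let σ_i = g''(x_i). Step sizes h_i = 1, 1; slopes of the chords Δ_i = (y_(i+1) - y_i)/h_i = -8, 8.
  1·σ_0 + 4·σ_1 + 1·σ_2 = 6(Δ_1 - Δ_0) = 96
Clamped end conditions give two more equations: 2h_0·σ_0 + h_0·σ_1 = 6(Δ_0 - g'(0)) = -66 and h_1·σ_1 + 2h_1·σ_2 = 6(g'(2) - Δ_1) = -48.
Solving: σ_0 = -117/2, σ_1 = 51, σ_2 = -99/2.
On [1, 2], with g_1(x) = a_1 + b_1·(x - 1) + c_1·(x - 1)² + d_1·(x - 1)³: c_1 = σ_1/2 = 51/2, d_1 = (σ_2 - σ_1)/(6h_1) = -67/4, b_1 = Δ_1 - h_1(2σ_1 + σ_2)/6 = -3/4.

25.5000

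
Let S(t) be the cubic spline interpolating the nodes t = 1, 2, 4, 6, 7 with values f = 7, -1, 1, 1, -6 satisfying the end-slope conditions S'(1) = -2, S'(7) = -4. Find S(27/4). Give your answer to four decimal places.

-4.6424

Write M_i for S''(x_i). With h_i = 1, 2, 2, 1 and divided differences Δ_i = -8, 1, 0, -7, the continuity of S' gives the tridiagonal system
  1·M_0 + 6·M_1 + 2·M_2 = 6(Δ_1 - Δ_0) = 54
  2·M_1 + 8·M_2 + 2·M_3 = 6(Δ_2 - Δ_1) = -6
  2·M_2 + 6·M_3 + 1·M_4 = 6(Δ_3 - Δ_2) = -42
Clamped end conditions give two more equations: 2h_0·M_0 + h_0·M_1 = 6(Δ_0 - S'(1)) = -36 and h_3·M_3 + 2h_3·M_4 = 6(S'(7) - Δ_3) = 18.
Solving: M_0 = -1645/66, M_1 = 457/33, M_2 = -25/12, M_3 = -281/33, M_4 = 875/66.
On [6, 7], S(t) = 1 - 841/132·(t - 6) - 281/66·(t - 6)² + 479/132·(t - 6)³.
With (t - 6) = 3/4: S(27/4) = -13073/2816.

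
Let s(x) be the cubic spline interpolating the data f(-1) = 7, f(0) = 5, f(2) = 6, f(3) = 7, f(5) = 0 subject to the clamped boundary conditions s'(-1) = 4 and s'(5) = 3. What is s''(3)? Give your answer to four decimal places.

Write M_i for s''(x_i). With h_i = 1, 2, 1, 2 and divided differences Δ_i = -2, 1/2, 1, -7/2, the continuity of s' gives the tridiagonal system
  1·M_0 + 6·M_1 + 2·M_2 = 6(Δ_1 - Δ_0) = 15
  2·M_1 + 6·M_2 + 1·M_3 = 6(Δ_2 - Δ_1) = 3
  1·M_2 + 6·M_3 + 2·M_4 = 6(Δ_3 - Δ_2) = -27
Clamped end conditions give two more equations: 2h_0·M_0 + h_0·M_1 = 6(Δ_0 - s'(-1)) = -36 and h_3·M_3 + 2h_3·M_4 = 6(s'(5) - Δ_3) = 39.
Solving: M_0 = -1952/93, M_1 = 556/93, M_2 = 11/186, M_3 = -866/93, M_4 = 5359/372.

-9.3118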